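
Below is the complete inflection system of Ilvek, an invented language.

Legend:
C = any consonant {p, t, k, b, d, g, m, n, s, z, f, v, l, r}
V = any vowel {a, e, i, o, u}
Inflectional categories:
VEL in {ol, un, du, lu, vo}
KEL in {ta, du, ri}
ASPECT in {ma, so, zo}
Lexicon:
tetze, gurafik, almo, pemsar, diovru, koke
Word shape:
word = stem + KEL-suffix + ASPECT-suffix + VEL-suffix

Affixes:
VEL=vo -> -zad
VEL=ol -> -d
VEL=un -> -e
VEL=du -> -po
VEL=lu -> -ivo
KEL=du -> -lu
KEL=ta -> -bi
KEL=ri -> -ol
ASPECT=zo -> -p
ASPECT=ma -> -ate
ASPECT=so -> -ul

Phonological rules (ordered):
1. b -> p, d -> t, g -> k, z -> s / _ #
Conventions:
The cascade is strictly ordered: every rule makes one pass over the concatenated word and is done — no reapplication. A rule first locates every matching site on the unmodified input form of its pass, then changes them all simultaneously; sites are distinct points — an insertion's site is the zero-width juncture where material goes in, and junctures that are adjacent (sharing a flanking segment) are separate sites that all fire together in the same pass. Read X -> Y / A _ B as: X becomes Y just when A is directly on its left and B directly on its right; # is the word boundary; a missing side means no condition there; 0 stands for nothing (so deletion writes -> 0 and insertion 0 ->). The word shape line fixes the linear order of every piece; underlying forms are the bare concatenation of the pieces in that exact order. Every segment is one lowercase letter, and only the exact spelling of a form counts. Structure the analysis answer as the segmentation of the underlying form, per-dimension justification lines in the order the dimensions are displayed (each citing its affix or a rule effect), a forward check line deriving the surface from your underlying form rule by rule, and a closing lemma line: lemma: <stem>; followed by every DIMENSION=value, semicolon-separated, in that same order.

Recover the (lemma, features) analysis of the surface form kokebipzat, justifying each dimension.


underlying: koke-bi-p-zad
VEL=vo - signalled by the affix -zad
KEL=ta - signalled by the affix -bi
ASPECT=zo - signalled by the affix -p
check: kokebipzad -> kokebipzat
lemma: koke; VEL=vo; KEL=ta; ASPECT=zo


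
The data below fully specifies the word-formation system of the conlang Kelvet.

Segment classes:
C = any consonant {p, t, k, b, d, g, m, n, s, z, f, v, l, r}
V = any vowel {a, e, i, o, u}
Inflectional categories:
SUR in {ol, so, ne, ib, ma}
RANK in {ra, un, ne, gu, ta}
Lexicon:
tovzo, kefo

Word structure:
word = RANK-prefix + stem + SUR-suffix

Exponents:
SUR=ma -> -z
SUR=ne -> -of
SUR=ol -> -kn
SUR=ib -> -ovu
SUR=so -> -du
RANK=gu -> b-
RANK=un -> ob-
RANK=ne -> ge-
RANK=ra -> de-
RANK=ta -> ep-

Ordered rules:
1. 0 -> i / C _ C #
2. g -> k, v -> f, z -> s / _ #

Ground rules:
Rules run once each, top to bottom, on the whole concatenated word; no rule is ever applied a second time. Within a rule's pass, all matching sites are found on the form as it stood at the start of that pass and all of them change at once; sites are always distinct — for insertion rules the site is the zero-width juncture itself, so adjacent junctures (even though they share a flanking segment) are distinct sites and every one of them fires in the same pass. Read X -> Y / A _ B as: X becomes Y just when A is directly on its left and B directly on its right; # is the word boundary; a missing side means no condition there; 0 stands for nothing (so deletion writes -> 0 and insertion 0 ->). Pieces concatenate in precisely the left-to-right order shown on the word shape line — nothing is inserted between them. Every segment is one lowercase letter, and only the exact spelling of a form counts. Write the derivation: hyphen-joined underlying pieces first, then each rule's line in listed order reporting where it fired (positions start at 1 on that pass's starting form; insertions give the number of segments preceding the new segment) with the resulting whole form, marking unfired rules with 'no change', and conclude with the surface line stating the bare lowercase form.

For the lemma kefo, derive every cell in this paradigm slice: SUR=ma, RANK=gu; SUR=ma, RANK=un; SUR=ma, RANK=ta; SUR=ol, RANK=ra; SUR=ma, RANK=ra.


cell SUR=ma, RANK=gu:
underlying: b-kefo-z
1. 0 -> i / C _ C #: no change
2. g -> k, v -> f, z -> s / _ #: fires at position(s) 6: bkefos
surface: bkefos

cell SUR=ma, RANK=un:
underlying: ob-kefo-z
1. 0 -> i / C _ C #: no change
2. g -> k, v -> f, z -> s / _ #: fires at position(s) 7: obkefos
surface: obkefos

cell SUR=ma, RANK=ta:
underlying: ep-kefo-z
1. 0 -> i / C _ C #: no change
2. g -> k, v -> f, z -> s / _ #: fires at position(s) 7: epkefos
surface: epkefos

cell SUR=ol, RANK=ra:
underlying: de-kefo-kn
1. 0 -> i / C _ C #: inserts after position(s) 7: dekefokin
2. g -> k, v -> f, z -> s / _ #: no change
surface: dekefokin

cell SUR=ma, RANK=ra:
underlying: de-kefo-z
1. 0 -> i / C _ C #: no change
2. g -> k, v -> f, z -> s / _ #: fires at position(s) 7: dekefos
surface: dekefos


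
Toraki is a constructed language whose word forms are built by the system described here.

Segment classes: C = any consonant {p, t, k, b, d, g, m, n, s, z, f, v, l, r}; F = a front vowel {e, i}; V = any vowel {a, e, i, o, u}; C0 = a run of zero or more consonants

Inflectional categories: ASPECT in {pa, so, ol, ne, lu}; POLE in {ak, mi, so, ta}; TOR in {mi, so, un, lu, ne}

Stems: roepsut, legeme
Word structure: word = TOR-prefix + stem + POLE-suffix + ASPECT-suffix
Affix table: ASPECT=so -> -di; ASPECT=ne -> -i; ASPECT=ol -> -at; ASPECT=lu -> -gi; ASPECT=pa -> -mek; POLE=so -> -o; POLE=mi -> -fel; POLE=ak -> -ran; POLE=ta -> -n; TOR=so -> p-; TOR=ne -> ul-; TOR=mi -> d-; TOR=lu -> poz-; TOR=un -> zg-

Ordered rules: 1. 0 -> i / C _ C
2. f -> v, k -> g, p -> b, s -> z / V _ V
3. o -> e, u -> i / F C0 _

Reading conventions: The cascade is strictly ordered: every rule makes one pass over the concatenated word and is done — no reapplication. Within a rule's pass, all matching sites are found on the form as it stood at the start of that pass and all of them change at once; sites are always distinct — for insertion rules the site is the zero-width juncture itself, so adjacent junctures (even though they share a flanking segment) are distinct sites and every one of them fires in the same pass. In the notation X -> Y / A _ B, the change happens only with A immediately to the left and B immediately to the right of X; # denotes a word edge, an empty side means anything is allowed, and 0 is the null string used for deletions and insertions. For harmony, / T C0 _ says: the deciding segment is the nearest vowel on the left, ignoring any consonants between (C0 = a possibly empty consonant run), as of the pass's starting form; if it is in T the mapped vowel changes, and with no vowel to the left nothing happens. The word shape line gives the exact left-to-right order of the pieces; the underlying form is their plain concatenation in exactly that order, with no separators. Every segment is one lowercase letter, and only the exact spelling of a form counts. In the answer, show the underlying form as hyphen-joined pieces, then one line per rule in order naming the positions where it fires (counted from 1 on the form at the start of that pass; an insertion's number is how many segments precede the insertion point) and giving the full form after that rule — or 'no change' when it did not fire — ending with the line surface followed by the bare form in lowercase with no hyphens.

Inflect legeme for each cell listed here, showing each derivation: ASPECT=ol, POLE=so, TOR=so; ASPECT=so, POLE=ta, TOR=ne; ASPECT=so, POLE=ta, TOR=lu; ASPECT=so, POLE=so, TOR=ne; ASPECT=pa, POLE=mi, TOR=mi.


cell ASPECT=ol, POLE=so, TOR=so:
underlying: p-legeme-o-at
1. 0 -> i / C _ C: inserts after position(s) 1: pilegemeoat
2. f -> v, k -> g, p -> b, s -> z / V _ V: no change
3. o -> e, u -> i / F C0 _: fires at position(s) 9: pilegemeeat
surface: pilegemeeat

cell ASPECT=so, POLE=ta, TOR=ne:
underlying: ul-legeme-n-di
1. 0 -> i / C _ C: inserts after position(s) 2, 9: ulilegemenidi
2. f -> v, k -> g, p -> b, s -> z / V _ V: no change
3. o -> e, u -> i / F C0 _: no change
surface: ulilegemenidi

cell ASPECT=so, POLE=ta, TOR=lu:
underlying: poz-legeme-n-di
1. 0 -> i / C _ C: inserts after position(s) 3, 10: pozilegemenidi
2. f -> v, k -> g, p -> b, s -> z / V _ V: no change
3. o -> e, u -> i / F C0 _: no change
surface: pozilegemenidi

cell ASPECT=so, POLE=so, TOR=ne:
underlying: ul-legeme-o-di
1. 0 -> i / C _ C: inserts after position(s) 2: ulilegemeodi
2. f -> v, k -> g, p -> b, s -> z / V _ V: no change
3. o -> e, u -> i / F C0 _: fires at position(s) 10: ulilegemeedi
surface: ulilegemeedi

cell ASPECT=pa, POLE=mi, TOR=mi:
underlying: d-legeme-fel-mek
1. 0 -> i / C _ C: inserts after position(s) 1, 10: dilegemefelimek
2. f -> v, k -> g, p -> b, s -> z / V _ V: fires at position(s) 9: dilegemevelimek
3. o -> e, u -> i / F C0 _: no change
surface: dilegemevelimek


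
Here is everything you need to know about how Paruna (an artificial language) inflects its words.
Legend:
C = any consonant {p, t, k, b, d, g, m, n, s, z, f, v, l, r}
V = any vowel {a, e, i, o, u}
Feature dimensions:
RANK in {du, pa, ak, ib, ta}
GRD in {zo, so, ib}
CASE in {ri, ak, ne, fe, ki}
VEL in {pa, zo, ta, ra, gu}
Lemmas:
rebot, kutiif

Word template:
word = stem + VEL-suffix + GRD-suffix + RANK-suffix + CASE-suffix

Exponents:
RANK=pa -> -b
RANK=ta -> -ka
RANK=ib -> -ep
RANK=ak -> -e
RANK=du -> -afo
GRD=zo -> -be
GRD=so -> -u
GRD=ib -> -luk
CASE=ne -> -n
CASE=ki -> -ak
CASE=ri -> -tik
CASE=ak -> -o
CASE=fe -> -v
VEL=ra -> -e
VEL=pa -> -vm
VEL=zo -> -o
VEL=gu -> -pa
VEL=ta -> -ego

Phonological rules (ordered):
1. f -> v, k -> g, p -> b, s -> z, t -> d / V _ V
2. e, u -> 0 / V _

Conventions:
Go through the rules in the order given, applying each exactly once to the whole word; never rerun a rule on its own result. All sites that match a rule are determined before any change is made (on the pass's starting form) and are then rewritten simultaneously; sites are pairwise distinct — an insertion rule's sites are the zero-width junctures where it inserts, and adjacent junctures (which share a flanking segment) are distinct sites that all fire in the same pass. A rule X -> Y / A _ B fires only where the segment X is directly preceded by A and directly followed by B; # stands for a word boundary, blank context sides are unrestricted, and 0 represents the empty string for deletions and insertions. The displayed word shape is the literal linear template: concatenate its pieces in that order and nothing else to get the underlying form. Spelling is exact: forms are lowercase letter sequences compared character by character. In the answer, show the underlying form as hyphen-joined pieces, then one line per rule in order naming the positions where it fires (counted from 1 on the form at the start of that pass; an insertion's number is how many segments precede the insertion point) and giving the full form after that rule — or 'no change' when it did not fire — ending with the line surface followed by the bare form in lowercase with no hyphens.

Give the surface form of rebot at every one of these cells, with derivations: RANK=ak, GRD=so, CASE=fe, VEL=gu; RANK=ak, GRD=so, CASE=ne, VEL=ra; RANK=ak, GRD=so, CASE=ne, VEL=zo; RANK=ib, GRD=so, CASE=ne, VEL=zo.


cell RANK=ak, GRD=so, CASE=fe, VEL=gu:
underlying: rebot-pa-u-e-v
1. f -> v, k -> g, p -> b, s -> z, t -> d / V _ V: no change
2. e, u -> 0 / V _: fires at position(s) 8, 9: rebotpav
surface: rebotpav

cell RANK=ak, GRD=so, CASE=ne, VEL=ra:
underlying: rebot-e-u-e-n
1. f -> v, k -> g, p -> b, s -> z, t -> d / V _ V: fires at position(s) 5: rebodeuen
2. e, u -> 0 / V _: fires at position(s) 7, 8: reboden
surface: reboden

cell RANK=ak, GRD=so, CASE=ne, VEL=zo:
underlying: rebot-o-u-e-n
1. f -> v, k -> g, p -> b, s -> z, t -> d / V _ V: fires at position(s) 5: rebodouen
2. e, u -> 0 / V _: fires at position(s) 7, 8: rebodon
surface: rebodon

cell RANK=ib, GRD=so, CASE=ne, VEL=zo:
underlying: rebot-o-u-ep-n
1. f -> v, k -> g, p -> b, s -> z, t -> d / V _ V: fires at position(s) 5: rebodouepn
2. e, u -> 0 / V _: fires at position(s) 7, 8: rebodopn
surface: rebodopn


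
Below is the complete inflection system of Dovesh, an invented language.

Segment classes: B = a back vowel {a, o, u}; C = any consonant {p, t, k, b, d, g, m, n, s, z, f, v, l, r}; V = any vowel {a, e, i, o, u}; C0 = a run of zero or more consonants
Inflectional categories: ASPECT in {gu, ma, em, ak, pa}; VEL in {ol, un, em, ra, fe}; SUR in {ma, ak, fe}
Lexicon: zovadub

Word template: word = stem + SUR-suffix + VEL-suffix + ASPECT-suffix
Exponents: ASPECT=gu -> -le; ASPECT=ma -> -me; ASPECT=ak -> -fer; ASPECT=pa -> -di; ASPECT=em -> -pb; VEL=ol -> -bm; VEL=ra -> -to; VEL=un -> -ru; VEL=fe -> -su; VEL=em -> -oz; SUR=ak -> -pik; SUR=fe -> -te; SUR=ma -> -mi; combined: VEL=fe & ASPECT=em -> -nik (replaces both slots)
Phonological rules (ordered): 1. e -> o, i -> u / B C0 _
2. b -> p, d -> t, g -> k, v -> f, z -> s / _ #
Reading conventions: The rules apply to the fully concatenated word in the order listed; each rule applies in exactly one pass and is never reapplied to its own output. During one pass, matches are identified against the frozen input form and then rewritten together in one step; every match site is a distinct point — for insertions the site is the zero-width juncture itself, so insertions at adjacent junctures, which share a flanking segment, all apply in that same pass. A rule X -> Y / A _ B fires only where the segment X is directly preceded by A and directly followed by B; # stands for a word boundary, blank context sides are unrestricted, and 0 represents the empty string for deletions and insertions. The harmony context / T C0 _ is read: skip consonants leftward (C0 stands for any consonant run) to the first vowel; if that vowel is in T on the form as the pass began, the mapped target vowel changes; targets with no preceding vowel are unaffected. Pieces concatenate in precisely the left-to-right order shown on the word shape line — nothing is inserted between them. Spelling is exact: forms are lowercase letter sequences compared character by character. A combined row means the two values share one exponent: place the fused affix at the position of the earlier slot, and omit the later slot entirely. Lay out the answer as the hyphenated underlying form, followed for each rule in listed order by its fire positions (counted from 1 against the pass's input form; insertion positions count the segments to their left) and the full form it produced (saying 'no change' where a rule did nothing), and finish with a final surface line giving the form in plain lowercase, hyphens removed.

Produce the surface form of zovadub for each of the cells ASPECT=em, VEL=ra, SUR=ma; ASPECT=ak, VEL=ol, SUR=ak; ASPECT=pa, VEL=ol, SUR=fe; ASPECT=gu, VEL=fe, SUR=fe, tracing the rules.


cell ASPECT=em, VEL=ra, SUR=ma:
underlying: zovadub-mi-to-pb
1. e -> o, i -> u / B C0 _: fires at position(s) 9: zovadubmutopb
2. b -> p, d -> t, g -> k, v -> f, z -> s / _ #: fires at position(s) 13: zovadubmutopp
surface: zovadubmutopp

cell ASPECT=ak, VEL=ol, SUR=ak:
underlying: zovadub-pik-bm-fer
1. e -> o, i -> u / B C0 _: fires at position(s) 9: zovadubpukbmfer
2. b -> p, d -> t, g -> k, v -> f, z -> s / _ #: no change
surface: zovadubpukbmfer

cell ASPECT=pa, VEL=ol, SUR=fe:
underlying: zovadub-te-bm-di
1. e -> o, i -> u / B C0 _: fires at position(s) 9: zovadubtobmdi
2. b -> p, d -> t, g -> k, v -> f, z -> s / _ #: no change
surface: zovadubtobmdi

cell ASPECT=gu, VEL=fe, SUR=fe:
underlying: zovadub-te-su-le
1. e -> o, i -> u / B C0 _: fires at position(s) 9, 13: zovadubtosulo
2. b -> p, d -> t, g -> k, v -> f, z -> s / _ #: no change
surface: zovadubtosulo


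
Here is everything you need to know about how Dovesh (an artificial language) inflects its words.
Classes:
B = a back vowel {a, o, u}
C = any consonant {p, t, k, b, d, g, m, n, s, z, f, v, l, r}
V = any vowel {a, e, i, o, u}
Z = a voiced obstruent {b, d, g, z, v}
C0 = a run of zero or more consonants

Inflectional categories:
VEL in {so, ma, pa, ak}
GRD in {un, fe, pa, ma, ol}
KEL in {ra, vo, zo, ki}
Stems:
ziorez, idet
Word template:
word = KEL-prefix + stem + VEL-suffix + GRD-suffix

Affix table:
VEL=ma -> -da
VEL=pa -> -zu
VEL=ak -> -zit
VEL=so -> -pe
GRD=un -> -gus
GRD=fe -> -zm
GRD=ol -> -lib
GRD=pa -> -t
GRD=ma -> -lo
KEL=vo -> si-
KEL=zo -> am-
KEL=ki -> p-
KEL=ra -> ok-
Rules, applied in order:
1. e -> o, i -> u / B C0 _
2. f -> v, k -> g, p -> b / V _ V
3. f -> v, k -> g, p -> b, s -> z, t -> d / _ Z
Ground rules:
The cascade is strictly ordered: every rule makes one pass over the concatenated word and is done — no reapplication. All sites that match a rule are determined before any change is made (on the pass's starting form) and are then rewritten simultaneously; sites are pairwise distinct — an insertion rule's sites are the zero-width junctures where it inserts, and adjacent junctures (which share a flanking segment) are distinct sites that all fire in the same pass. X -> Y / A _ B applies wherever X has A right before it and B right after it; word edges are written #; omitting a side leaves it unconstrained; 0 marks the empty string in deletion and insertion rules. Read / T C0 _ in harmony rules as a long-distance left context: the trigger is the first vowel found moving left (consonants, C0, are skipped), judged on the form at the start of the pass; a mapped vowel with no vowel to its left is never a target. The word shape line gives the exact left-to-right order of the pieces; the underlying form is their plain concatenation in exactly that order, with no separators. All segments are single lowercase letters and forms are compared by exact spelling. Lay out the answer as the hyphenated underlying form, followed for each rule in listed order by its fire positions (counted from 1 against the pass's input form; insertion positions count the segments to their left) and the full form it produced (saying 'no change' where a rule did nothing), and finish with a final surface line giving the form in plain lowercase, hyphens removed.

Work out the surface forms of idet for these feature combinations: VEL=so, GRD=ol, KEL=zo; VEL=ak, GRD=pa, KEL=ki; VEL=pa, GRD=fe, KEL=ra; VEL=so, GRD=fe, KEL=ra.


cell VEL=so, GRD=ol, KEL=zo:
underlying: am-idet-pe-lib
1. e -> o, i -> u / B C0 _: fires at position(s) 3: amudetpelib
2. f -> v, k -> g, p -> b / V _ V: no change
3. f -> v, k -> g, p -> b, s -> z, t -> d / _ Z: no change
surface: amudetpelib

cell VEL=ak, GRD=pa, KEL=ki:
underlying: p-idet-zit-t
1. e -> o, i -> u / B C0 _: no change
2. f -> v, k -> g, p -> b / V _ V: no change
3. f -> v, k -> g, p -> b, s -> z, t -> d / _ Z: fires at position(s) 5: pidedzitt
surface: pidedzitt

cell VEL=pa, GRD=fe, KEL=ra:
underlying: ok-idet-zu-zm
1. e -> o, i -> u / B C0 _: fires at position(s) 3: okudetzuzm
2. f -> v, k -> g, p -> b / V _ V: fires at position(s) 2: ogudetzuzm
3. f -> v, k -> g, p -> b, s -> z, t -> d / _ Z: fires at position(s) 6: ogudedzuzm
surface: ogudedzuzm

cell VEL=so, GRD=fe, KEL=ra:
underlying: ok-idet-pe-zm
1. e -> o, i -> u / B C0 _: fires at position(s) 3: okudetpezm
2. f -> v, k -> g, p -> b / V _ V: fires at position(s) 2: ogudetpezm
3. f -> v, k -> g, p -> b, s -> z, t -> d / _ Z: no change
surface: ogudetpezm


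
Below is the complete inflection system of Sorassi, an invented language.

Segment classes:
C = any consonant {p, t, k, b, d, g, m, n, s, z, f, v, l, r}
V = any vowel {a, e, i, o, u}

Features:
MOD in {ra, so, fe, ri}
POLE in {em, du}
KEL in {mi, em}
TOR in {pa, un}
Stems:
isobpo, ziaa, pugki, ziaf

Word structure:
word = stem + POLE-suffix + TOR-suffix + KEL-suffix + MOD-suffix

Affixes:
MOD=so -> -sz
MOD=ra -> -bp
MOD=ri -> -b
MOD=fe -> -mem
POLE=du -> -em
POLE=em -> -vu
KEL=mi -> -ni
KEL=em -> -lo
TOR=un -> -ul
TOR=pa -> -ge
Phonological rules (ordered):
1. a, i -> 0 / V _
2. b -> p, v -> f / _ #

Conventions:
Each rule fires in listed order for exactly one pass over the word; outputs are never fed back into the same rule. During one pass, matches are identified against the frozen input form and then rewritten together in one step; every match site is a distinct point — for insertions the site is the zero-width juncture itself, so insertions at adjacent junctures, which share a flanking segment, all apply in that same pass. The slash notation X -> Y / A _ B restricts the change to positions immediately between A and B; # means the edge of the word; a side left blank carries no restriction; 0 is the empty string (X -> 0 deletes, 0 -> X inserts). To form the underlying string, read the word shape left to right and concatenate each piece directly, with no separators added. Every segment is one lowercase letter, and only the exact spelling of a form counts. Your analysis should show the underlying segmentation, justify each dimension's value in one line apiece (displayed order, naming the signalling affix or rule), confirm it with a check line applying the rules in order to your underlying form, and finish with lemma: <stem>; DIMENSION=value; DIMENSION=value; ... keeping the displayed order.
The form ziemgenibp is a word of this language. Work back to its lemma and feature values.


underlying: ziaa-em-ge-ni-bp
MOD=ra - signalled by the affix -bp
POLE=du - signalled by the affix -em
KEL=mi - signalled by the affix -ni
TOR=pa - signalled by the affix -ge
check: ziaaemgenibp -> ziemgenibp -> ziemgenibp
lemma: ziaa; MOD=ra; POLE=du; KEL=mi; TOR=pa


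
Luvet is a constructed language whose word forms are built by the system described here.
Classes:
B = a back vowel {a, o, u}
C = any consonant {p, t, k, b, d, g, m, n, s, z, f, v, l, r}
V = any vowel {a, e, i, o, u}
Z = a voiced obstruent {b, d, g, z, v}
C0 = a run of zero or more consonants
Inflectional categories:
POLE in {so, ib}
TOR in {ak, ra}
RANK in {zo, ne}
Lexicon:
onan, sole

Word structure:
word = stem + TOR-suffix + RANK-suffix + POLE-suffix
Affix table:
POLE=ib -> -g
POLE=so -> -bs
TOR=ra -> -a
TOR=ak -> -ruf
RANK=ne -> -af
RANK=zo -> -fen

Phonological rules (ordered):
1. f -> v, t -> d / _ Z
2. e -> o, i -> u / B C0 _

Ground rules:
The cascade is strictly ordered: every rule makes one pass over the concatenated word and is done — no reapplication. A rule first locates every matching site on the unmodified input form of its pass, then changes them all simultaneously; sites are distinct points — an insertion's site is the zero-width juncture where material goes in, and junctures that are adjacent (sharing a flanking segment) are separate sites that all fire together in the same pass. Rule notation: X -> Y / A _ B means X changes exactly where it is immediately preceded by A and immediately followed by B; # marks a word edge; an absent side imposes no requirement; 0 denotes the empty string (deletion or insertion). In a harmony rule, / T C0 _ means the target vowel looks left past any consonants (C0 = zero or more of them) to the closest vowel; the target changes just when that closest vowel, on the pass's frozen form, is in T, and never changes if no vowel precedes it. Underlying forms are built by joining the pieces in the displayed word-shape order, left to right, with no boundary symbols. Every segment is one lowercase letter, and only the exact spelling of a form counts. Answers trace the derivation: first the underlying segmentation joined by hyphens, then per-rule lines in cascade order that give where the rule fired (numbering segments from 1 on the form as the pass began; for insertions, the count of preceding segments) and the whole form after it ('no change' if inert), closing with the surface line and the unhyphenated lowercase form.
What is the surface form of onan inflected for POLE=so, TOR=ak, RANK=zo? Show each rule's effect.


underlying: onan-ruf-fen-bs
1. f -> v, t -> d / _ Z: no change
2. e -> o, i -> u / B C0 _: fires at position(s) 9: onanruffonbs
surface: onanruffonbs


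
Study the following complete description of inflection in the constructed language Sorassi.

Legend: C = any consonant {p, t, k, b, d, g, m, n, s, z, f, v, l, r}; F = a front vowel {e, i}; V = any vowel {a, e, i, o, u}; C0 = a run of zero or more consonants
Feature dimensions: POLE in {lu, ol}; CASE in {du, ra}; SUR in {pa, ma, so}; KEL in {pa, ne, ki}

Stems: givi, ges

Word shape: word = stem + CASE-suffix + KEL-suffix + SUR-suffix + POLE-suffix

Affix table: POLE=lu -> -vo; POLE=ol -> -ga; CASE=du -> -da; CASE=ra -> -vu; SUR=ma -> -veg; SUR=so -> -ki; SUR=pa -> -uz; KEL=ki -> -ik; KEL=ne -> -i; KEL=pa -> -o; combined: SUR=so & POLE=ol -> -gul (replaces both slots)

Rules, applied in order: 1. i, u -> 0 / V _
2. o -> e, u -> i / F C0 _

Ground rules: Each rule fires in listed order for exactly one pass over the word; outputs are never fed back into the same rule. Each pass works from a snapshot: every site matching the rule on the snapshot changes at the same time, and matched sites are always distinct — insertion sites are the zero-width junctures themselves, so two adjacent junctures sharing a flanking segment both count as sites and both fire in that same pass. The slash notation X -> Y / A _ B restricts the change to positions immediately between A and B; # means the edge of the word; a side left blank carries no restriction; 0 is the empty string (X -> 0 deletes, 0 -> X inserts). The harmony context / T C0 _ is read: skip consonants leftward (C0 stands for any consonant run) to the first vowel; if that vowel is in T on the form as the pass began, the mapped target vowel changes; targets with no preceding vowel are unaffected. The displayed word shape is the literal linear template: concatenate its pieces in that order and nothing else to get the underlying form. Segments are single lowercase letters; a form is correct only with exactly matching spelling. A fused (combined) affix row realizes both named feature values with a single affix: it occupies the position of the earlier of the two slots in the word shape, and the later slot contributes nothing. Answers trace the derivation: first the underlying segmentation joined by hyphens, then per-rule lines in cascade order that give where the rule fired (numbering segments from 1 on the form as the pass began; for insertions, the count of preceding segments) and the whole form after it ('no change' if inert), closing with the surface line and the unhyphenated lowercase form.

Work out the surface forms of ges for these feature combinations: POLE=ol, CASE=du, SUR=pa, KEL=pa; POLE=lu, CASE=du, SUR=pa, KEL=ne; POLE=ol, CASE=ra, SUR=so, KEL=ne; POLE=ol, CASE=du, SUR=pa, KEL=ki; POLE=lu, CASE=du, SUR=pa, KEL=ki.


cell POLE=ol, CASE=du, SUR=pa, KEL=pa:
underlying: ges-da-o-uz-ga
1. i, u -> 0 / V _: fires at position(s) 7: gesdaozga
2. o -> e, u -> i / F C0 _: no change
surface: gesdaozga

cell POLE=lu, CASE=du, SUR=pa, KEL=ne:
underlying: ges-da-i-uz-vo
1. i, u -> 0 / V _: fires at position(s) 6, 7: gesdazvo
2. o -> e, u -> i / F C0 _: no change
surface: gesdazvo

cell POLE=ol, CASE=ra, SUR=so, KEL=ne:
underlying: ges-vu-i-gul
1. i, u -> 0 / V _: fires at position(s) 6: gesvugul
2. o -> e, u -> i / F C0 _: fires at position(s) 5: gesvigul
surface: gesvigul

cell POLE=ol, CASE=du, SUR=pa, KEL=ki:
underlying: ges-da-ik-uz-ga
1. i, u -> 0 / V _: fires at position(s) 6: gesdakuzga
2. o -> e, u -> i / F C0 _: no change
surface: gesdakuzga

cell POLE=lu, CASE=du, SUR=pa, KEL=ki:
underlying: ges-da-ik-uz-vo
1. i, u -> 0 / V _: fires at position(s) 6: gesdakuzvo
2. o -> e, u -> i / F C0 _: no change
surface: gesdakuzvo


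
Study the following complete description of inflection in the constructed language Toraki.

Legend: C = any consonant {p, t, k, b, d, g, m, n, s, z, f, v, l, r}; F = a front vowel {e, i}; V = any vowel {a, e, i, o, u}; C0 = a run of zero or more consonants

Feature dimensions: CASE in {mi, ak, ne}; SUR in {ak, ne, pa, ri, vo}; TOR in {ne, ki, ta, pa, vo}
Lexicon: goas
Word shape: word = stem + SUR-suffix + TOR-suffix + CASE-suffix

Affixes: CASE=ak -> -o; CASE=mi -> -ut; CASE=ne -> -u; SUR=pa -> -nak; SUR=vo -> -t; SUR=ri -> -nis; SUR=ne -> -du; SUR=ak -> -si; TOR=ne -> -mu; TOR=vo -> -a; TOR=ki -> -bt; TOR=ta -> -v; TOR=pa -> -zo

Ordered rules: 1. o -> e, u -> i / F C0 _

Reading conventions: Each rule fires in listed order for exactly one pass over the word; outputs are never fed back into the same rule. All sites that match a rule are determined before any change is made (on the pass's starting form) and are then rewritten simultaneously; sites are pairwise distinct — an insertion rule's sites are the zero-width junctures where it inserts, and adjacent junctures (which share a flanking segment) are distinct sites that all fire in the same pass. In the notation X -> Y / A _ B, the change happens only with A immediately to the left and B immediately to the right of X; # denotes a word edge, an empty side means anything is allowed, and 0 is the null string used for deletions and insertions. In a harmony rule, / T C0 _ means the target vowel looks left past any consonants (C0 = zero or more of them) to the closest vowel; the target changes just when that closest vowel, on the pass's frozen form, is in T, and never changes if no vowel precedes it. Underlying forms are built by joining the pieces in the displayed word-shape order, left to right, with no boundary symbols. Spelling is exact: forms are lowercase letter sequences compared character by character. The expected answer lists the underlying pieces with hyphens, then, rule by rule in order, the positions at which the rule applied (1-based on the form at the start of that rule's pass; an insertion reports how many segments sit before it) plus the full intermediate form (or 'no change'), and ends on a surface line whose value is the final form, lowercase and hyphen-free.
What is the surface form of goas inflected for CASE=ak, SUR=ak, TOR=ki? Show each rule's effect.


underlying: goas-si-bt-o
1. o -> e, u -> i / F C0 _: fires at position(s) 9: goassibte
surface: goassibte


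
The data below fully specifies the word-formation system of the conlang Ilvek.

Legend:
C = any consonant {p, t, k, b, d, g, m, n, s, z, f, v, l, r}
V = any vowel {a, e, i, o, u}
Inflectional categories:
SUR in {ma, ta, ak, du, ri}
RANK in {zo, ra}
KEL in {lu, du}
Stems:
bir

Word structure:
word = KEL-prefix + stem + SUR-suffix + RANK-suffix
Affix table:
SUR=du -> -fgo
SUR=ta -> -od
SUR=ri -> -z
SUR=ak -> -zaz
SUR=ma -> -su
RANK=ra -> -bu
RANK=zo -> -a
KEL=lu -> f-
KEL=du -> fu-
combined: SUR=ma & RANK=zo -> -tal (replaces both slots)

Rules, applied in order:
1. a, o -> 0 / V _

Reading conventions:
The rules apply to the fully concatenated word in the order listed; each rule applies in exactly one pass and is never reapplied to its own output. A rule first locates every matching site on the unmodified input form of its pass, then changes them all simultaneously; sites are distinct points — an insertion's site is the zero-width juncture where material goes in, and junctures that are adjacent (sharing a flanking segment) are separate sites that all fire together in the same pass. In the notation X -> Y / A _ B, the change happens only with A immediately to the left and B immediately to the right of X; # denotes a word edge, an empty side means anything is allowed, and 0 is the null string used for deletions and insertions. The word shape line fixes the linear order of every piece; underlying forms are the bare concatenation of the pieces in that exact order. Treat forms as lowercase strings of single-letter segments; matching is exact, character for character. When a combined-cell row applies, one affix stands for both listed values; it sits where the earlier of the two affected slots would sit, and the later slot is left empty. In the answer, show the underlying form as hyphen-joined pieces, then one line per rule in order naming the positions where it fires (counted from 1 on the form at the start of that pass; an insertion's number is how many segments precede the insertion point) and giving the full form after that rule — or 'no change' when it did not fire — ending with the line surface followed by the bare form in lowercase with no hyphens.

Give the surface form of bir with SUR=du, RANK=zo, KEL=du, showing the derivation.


underlying: fu-bir-fgo-a
1. a, o -> 0 / V _: fires at position(s) 9: fubirfgo
surface: fubirfgo


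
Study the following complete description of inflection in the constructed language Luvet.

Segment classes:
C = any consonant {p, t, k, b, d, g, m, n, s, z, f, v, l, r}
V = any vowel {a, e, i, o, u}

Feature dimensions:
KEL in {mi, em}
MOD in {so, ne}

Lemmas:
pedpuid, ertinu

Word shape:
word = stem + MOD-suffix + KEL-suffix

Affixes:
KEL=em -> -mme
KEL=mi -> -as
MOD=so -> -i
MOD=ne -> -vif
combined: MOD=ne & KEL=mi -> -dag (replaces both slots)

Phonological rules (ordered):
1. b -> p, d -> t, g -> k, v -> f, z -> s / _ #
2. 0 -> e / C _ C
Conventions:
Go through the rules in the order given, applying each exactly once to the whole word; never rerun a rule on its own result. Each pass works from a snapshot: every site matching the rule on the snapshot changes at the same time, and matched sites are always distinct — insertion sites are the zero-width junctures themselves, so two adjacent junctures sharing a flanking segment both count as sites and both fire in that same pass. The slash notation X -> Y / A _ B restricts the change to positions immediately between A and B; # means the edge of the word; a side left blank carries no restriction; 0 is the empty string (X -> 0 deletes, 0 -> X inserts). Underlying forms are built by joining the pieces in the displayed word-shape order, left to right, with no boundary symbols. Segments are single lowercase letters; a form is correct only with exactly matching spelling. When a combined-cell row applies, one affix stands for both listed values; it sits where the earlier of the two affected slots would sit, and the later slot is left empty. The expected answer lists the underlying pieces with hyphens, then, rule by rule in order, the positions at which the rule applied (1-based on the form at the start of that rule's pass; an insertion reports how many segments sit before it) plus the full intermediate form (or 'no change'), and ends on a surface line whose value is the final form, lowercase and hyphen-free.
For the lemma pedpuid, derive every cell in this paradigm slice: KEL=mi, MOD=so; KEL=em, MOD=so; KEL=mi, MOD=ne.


cell KEL=mi, MOD=so:
underlying: pedpuid-i-as
1. b -> p, d -> t, g -> k, v -> f, z -> s / _ #: no change
2. 0 -> e / C _ C: inserts after position(s) 3: pedepuidias
surface: pedepuidias

cell KEL=em, MOD=so:
underlying: pedpuid-i-mme
1. b -> p, d -> t, g -> k, v -> f, z -> s / _ #: no change
2. 0 -> e / C _ C: inserts after position(s) 3, 9: pedepuidimeme
surface: pedepuidimeme

cell KEL=mi, MOD=ne:
underlying: pedpuid-dag
1. b -> p, d -> t, g -> k, v -> f, z -> s / _ #: fires at position(s) 10: pedpuiddak
2. 0 -> e / C _ C: inserts after position(s) 3, 7: pedepuidedak
surface: pedepuidedak


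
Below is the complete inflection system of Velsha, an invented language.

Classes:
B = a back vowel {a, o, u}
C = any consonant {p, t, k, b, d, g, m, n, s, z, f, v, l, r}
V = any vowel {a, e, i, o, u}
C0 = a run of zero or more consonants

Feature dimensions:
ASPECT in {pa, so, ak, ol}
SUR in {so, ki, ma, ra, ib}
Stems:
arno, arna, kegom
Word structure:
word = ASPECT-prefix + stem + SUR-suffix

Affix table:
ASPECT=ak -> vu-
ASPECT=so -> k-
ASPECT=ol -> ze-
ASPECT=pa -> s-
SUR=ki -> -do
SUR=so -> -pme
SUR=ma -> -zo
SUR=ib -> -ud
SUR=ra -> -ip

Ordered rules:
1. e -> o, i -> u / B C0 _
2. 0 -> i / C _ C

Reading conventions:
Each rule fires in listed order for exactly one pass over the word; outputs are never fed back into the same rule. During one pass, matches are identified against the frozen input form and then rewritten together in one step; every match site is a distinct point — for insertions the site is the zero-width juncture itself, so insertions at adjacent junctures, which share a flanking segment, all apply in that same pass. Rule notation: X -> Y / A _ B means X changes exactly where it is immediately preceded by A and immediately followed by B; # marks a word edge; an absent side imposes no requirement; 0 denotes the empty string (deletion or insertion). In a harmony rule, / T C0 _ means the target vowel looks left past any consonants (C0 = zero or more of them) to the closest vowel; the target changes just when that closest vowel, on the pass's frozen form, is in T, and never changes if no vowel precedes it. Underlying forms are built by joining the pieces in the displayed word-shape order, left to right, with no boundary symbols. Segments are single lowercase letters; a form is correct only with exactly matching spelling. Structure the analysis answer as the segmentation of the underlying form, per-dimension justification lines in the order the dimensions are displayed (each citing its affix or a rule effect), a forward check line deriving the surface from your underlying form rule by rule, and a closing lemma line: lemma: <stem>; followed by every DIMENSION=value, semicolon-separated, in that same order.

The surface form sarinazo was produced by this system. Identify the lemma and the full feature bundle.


underlying: s-arna-zo
ASPECT=pa - signalled by the affix s-
SUR=ma - signalled by the affix -zo
check: sarnazo -> sarnazo -> sarinazo
lemma: arna; ASPECT=pa; SUR=ma


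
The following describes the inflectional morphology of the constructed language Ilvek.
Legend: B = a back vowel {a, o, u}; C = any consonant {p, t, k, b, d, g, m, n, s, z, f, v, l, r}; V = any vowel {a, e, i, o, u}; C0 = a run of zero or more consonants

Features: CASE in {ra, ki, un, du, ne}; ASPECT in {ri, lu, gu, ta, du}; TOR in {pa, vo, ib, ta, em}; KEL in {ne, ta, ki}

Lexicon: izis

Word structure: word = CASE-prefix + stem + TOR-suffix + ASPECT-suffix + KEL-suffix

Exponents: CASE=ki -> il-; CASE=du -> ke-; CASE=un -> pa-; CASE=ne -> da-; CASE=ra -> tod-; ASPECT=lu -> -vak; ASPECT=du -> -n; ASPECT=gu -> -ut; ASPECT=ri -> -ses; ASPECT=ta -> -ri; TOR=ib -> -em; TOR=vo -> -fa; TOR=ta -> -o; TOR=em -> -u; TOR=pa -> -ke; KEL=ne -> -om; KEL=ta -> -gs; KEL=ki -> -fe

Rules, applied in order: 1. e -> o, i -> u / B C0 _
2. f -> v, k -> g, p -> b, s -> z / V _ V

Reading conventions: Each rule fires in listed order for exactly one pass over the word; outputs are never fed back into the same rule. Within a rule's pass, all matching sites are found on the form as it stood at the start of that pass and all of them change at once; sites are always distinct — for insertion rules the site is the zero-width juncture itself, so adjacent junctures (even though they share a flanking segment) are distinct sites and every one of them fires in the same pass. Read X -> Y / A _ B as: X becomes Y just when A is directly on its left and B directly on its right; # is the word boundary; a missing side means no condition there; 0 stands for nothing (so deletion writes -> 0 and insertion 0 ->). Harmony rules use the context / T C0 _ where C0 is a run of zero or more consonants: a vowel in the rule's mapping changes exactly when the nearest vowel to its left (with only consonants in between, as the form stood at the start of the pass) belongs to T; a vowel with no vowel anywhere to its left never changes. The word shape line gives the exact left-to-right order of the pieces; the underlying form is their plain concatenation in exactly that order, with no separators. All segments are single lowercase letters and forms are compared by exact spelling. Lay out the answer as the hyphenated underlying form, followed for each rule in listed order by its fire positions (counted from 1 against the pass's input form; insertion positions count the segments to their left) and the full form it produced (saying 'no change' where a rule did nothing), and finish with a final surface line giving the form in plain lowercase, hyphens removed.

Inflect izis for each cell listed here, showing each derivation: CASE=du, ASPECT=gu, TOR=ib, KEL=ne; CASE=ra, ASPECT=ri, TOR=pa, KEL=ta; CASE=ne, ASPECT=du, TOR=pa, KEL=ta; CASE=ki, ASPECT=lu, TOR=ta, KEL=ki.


cell CASE=du, ASPECT=gu, TOR=ib, KEL=ne:
underlying: ke-izis-em-ut-om
1. e -> o, i -> u / B C0 _: no change
2. f -> v, k -> g, p -> b, s -> z / V _ V: fires at position(s) 6: keizizemutom
surface: keizizemutom

cell CASE=ra, ASPECT=ri, TOR=pa, KEL=ta:
underlying: tod-izis-ke-ses-gs
1. e -> o, i -> u / B C0 _: fires at position(s) 4: toduziskesesgs
2. f -> v, k -> g, p -> b, s -> z / V _ V: fires at position(s) 10: toduziskezesgs
surface: toduziskezesgs

cell CASE=ne, ASPECT=du, TOR=pa, KEL=ta:
underlying: da-izis-ke-n-gs
1. e -> o, i -> u / B C0 _: fires at position(s) 3: dauziskengs
2. f -> v, k -> g, p -> b, s -> z / V _ V: no change
surface: dauziskengs

cell CASE=ki, ASPECT=lu, TOR=ta, KEL=ki:
underlying: il-izis-o-vak-fe
1. e -> o, i -> u / B C0 _: fires at position(s) 12: ilizisovakfo
2. f -> v, k -> g, p -> b, s -> z / V _ V: fires at position(s) 6: ilizizovakfo
surface: ilizizovakfo
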